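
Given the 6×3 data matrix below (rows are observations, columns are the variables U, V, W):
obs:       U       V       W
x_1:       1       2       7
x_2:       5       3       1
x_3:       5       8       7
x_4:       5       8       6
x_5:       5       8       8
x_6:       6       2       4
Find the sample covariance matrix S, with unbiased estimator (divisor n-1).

Step 1 — column means:
  mean(U) = (1 + 5 + 5 + 5 + 5 + 6) / 6 = 27/6 = 4.5
  mean(V) = (2 + 3 + 8 + 8 + 8 + 2) / 6 = 31/6 = 5.1667
  mean(W) = (7 + 1 + 7 + 6 + 8 + 4) / 6 = 33/6 = 5.5

Step 2 — sample covariance S[i,j] = (1/(n-1)) · Σ_k (x_{k,i} - mean_i) · (x_{k,j} - mean_j), with n-1 = 5.
  S[U,U] = ((-3.5)·(-3.5) + (0.5)·(0.5) + (0.5)·(0.5) + (0.5)·(0.5) + (0.5)·(0.5) + (1.5)·(1.5)) / 5 = 15.5/5 = 3.1
  S[U,V] = ((-3.5)·(-3.1667) + (0.5)·(-2.1667) + (0.5)·(2.8333) + (0.5)·(2.8333) + (0.5)·(2.8333) + (1.5)·(-3.1667)) / 5 = 9.5/5 = 1.9
  S[U,W] = ((-3.5)·(1.5) + (0.5)·(-4.5) + (0.5)·(1.5) + (0.5)·(0.5) + (0.5)·(2.5) + (1.5)·(-1.5)) / 5 = -7.5/5 = -1.5
  S[V,V] = ((-3.1667)·(-3.1667) + (-2.1667)·(-2.1667) + (2.8333)·(2.8333) + (2.8333)·(2.8333) + (2.8333)·(2.8333) + (-3.1667)·(-3.1667)) / 5 = 48.8333/5 = 9.7667
  S[V,W] = ((-3.1667)·(1.5) + (-2.1667)·(-4.5) + (2.8333)·(1.5) + (2.8333)·(0.5) + (2.8333)·(2.5) + (-3.1667)·(-1.5)) / 5 = 22.5/5 = 4.5
  S[W,W] = ((1.5)·(1.5) + (-4.5)·(-4.5) + (1.5)·(1.5) + (0.5)·(0.5) + (2.5)·(2.5) + (-1.5)·(-1.5)) / 5 = 33.5/5 = 6.7

S is symmetric (S[j,i] = S[i,j]). Assembling:

S = [[3.1, 1.9, -1.5],
 [1.9, 9.7667, 4.5],
 [-1.5, 4.5, 6.7]]


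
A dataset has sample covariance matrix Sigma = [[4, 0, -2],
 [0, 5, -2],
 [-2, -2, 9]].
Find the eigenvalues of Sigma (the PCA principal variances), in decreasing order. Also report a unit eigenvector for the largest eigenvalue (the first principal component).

Step 1 — characteristic polynomial p(λ) = det(λI - Sigma) = λ³ - tr·λ² + c_1·λ - det, where tr = trace, c_1 = sum of the principal 2×2 minors, det = det(Sigma):
  tr = 4 + 5 + 9 = 18,
  c_1 = (4·5 - (0)²) + (4·9 - (-2)²) + (5·9 - (-2)²) = 20 + 32 + 41 = 93,
  det = 4·(5·9 - (-2)²) - (0)·((0)·9 - (-2)·(-2)) + (-2)·((0)·(-2) - 5·(-2)) = 4·(41) - (0)·(-4) + (-2)·(10) = 144.
  So p(λ) = λ³ - 18λ² + 93λ - 144.
Step 2 — look for an integer root (rational root theorem: any rational root is an integer divisor of 144). Testing λ = 3:
  p(3) = 27 - 162 + 279 - 144 = 0  ✓
  Dividing out (λ - 3): p(λ) = (λ - 3)(λ² - 15λ + 48).
Step 3 — remaining eigenvalues from the quadratic λ² - 15λ + 48 = 0:
  Δ = 15² - 4·48 = 225 - 192 = 33,  λ = (15 ± √33)/2 = (15 ± 5.7446)/2 ≈ 10.3723 or 4.6277.
  Sorted: λ_1 = 10.3723,  λ_2 = 4.6277,  λ_3 = 3  (check: sum = 18 = tr ✓).

Step 4 — unit eigenvector for λ_1 ≈ 10.3723: v spans the null space of (Sigma - λ_1 I), whose rows are
  r_1 = (-6.3723, 0, -2),  r_2 = (0, -5.3723, -2),  r_3 = (-2, -2, -1.3723).
  v is orthogonal to every row, so take v ∝ r_1 × r_2 = ((0)·(-2) - (-2)·(-5.3723), (-2)·(0) - (-6.3723)·(-2), (-6.3723)·(-5.3723) - (0)·(0)) ≈ (-10.7446, -12.7446, 34.2337).
  Rescale (multiply by -1 so the first nonzero entry is positive): u = (10.7446, 12.7446, -34.2337).
  ||u|| = √((10.7446)² + (12.7446)² + (-34.2337)²) = √(1449.8149) ≈ 38.0764,  v_1 = u/||u|| ≈ (0.2822, 0.3347, -0.8991) (||v_1|| = 1).

λ_1 = 10.3723,  λ_2 = 4.6277,  λ_3 = 3;  v_1 ≈ (0.2822, 0.3347, -0.8991)


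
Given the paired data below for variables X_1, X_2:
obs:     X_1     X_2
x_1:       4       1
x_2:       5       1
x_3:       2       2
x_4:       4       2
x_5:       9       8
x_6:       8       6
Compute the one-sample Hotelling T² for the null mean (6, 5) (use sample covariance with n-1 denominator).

Step 1 — sample mean vector:
  mean(X_1) = (4 + 5 + 2 + 4 + 9 + 8) / 6 = 32/6 = 5.3333
  mean(X_2) = (1 + 1 + 2 + 2 + 8 + 6) / 6 = 20/6 = 3.3333
  x̄ = (5.3333, 3.3333),  deviation x̄ - mu_0 = (5.3333, 3.3333) - (6, 5) = (-0.6667, -1.6667).

Step 2 — sample covariance matrix, S[i,j] = (1/(n-1)) · Σ_k (x_{k,i} - mean_i) · (x_{k,j} - mean_j), divisor n-1 = 5:
  S[X_1,X_1] = ((-1.3333)·(-1.3333) + (-0.3333)·(-0.3333) + (-3.3333)·(-3.3333) + (-1.3333)·(-1.3333) + (3.6667)·(3.6667) + (2.6667)·(2.6667)) / 5 = 35.3333/5 = 7.0667
  S[X_1,X_2] = ((-1.3333)·(-2.3333) + (-0.3333)·(-2.3333) + (-3.3333)·(-1.3333) + (-1.3333)·(-1.3333) + (3.6667)·(4.6667) + (2.6667)·(2.6667)) / 5 = 34.3333/5 = 6.8667
  S[X_2,X_2] = ((-2.3333)·(-2.3333) + (-2.3333)·(-2.3333) + (-1.3333)·(-1.3333) + (-1.3333)·(-1.3333) + (4.6667)·(4.6667) + (2.6667)·(2.6667)) / 5 = 43.3333/5 = 8.6667
  S = [[7.0667, 6.8667],
 [6.8667, 8.6667]].

Step 3 — invert S. det(S) = 7.0667·8.6667 - (6.8667)² = 14.0933.
  S^{-1} = (1/det) · [[d, -b], [-b, a]] = [[0.6149, -0.4872],
 [-0.4872, 0.5014]].

Step 4 — quadratic form (x̄ - mu_0)^T · S^{-1} · (x̄ - mu_0):
  S^{-1} · (x̄ - mu_0) = (0.4021, -0.5109),
  (x̄ - mu_0)^T · [...] = (-0.6667)·(0.4021) + (-1.6667)·(-0.5109) = 0.5834.

Step 5 — scale by n: T² = 6 · 0.5834 = 3.5005.

T² ≈ 3.5005


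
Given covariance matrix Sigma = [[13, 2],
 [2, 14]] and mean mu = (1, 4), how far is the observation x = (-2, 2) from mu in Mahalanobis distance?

Step 1 — centre the observation: (x - mu) = (-3, -2).

Step 2 — invert Sigma. det(Sigma) = 13·14 - (2)² = 178.
  Sigma^{-1} = (1/det) · [[d, -b], [-b, a]] = [[0.0787, -0.0112],
 [-0.0112, 0.073]].

Step 3 — form the quadratic (x - mu)^T · Sigma^{-1} · (x - mu):
  Sigma^{-1} · (x - mu) = (-0.2135, -0.1124).
  (x - mu)^T · [Sigma^{-1} · (x - mu)] = (-3)·(-0.2135) + (-2)·(-0.1124) = 0.8652.

Step 4 — take square root: d = √(0.8652) ≈ 0.9301.

d(x, mu) = √(0.8652) ≈ 0.9301


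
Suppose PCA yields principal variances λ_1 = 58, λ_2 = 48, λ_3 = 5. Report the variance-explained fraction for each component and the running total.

Step 1 — total variance = trace(Sigma) = Σ λ_i = 58 + 48 + 5 = 111.

Step 2 — fraction explained by component i = λ_i / Σ λ:
  PC1: 58/111 = 0.5225
  PC2: 48/111 = 0.4324
  PC3: 5/111 = 0.045

Step 3 — cumulative fraction after k components = (λ_1 + ... + λ_k) / Σ λ:
  k = 1: 58/111 = 0.5225
  k = 2: (58 + 48)/111 = 106/111 = 0.955
  k = 3: (58 + 48 + 5)/111 = 111/111 = 1

Summary (fraction, with percent):

explained: PC1 0.5225 (52.25%), PC2 0.4324 (43.24%), PC3 0.045 (4.5%);  cumulative: 0.5225, 0.955, 1


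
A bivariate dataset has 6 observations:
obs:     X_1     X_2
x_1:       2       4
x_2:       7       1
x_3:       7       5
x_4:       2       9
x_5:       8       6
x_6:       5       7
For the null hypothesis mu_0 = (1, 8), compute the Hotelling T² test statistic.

Step 1 — sample mean vector:
  mean(X_1) = (2 + 7 + 7 + 2 + 8 + 5) / 6 = 31/6 = 5.1667
  mean(X_2) = (4 + 1 + 5 + 9 + 6 + 7) / 6 = 32/6 = 5.3333
  x̄ = (5.1667, 5.3333),  deviation x̄ - mu_0 = (5.1667, 5.3333) - (1, 8) = (4.1667, -2.6667).

Step 2 — sample covariance matrix, S[i,j] = (1/(n-1)) · Σ_k (x_{k,i} - mean_i) · (x_{k,j} - mean_j), divisor n-1 = 5:
  S[X_1,X_1] = ((-3.1667)·(-3.1667) + (1.8333)·(1.8333) + (1.8333)·(1.8333) + (-3.1667)·(-3.1667) + (2.8333)·(2.8333) + (-0.1667)·(-0.1667)) / 5 = 34.8333/5 = 6.9667
  S[X_1,X_2] = ((-3.1667)·(-1.3333) + (1.8333)·(-4.3333) + (1.8333)·(-0.3333) + (-3.1667)·(3.6667) + (2.8333)·(0.6667) + (-0.1667)·(1.6667)) / 5 = -14.3333/5 = -2.8667
  S[X_2,X_2] = ((-1.3333)·(-1.3333) + (-4.3333)·(-4.3333) + (-0.3333)·(-0.3333) + (3.6667)·(3.6667) + (0.6667)·(0.6667) + (1.6667)·(1.6667)) / 5 = 37.3333/5 = 7.4667
  S = [[6.9667, -2.8667],
 [-2.8667, 7.4667]].

Step 3 — invert S. det(S) = 6.9667·7.4667 - (-2.8667)² = 43.8.
  S^{-1} = (1/det) · [[d, -b], [-b, a]] = [[0.1705, 0.0654],
 [0.0654, 0.1591]].

Step 4 — quadratic form (x̄ - mu_0)^T · S^{-1} · (x̄ - mu_0):
  S^{-1} · (x̄ - mu_0) = (0.5358, -0.1514),
  (x̄ - mu_0)^T · [...] = (4.1667)·(0.5358) + (-2.6667)·(-0.1514) = 2.6362.

Step 5 — scale by n: T² = 6 · 2.6362 = 15.8174.

T² ≈ 15.8174


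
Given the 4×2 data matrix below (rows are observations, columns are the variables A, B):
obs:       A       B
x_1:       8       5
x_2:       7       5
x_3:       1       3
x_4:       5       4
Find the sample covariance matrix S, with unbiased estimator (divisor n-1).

Step 1 — column means:
  mean(A) = (8 + 7 + 1 + 5) / 4 = 21/4 = 5.25
  mean(B) = (5 + 5 + 3 + 4) / 4 = 17/4 = 4.25

Step 2 — sample covariance S[i,j] = (1/(n-1)) · Σ_k (x_{k,i} - mean_i) · (x_{k,j} - mean_j), with n-1 = 3.
  S[A,A] = ((2.75)·(2.75) + (1.75)·(1.75) + (-4.25)·(-4.25) + (-0.25)·(-0.25)) / 3 = 28.75/3 = 9.5833
  S[A,B] = ((2.75)·(0.75) + (1.75)·(0.75) + (-4.25)·(-1.25) + (-0.25)·(-0.25)) / 3 = 8.75/3 = 2.9167
  S[B,B] = ((0.75)·(0.75) + (0.75)·(0.75) + (-1.25)·(-1.25) + (-0.25)·(-0.25)) / 3 = 2.75/3 = 0.9167

S is symmetric (S[j,i] = S[i,j]). Assembling:

S = [[9.5833, 2.9167],
 [2.9167, 0.9167]]


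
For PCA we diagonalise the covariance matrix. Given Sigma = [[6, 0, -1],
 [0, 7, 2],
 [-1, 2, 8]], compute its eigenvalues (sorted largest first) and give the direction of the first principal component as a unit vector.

Step 1 — characteristic polynomial p(λ) = det(λI - Sigma) = λ³ - tr·λ² + c_1·λ - det, where tr = trace, c_1 = sum of the principal 2×2 minors, det = det(Sigma):
  tr = 6 + 7 + 8 = 21,
  c_1 = (6·7 - (0)²) + (6·8 - (-1)²) + (7·8 - (2)²) = 42 + 47 + 52 = 141,
  det = 6·(7·8 - (2)²) - (0)·((0)·8 - (2)·(-1)) + (-1)·((0)·(2) - 7·(-1)) = 6·(52) - (0)·(2) + (-1)·(7) = 305.
  So p(λ) = λ³ - 21λ² + 141λ - 305.
Step 2 — look for an integer root (rational root theorem: any rational root is an integer divisor of 305). Testing λ = 5:
  p(5) = 125 - 525 + 705 - 305 = 0  ✓
  Dividing out (λ - 5): p(λ) = (λ - 5)(λ² - 16λ + 61).
Step 3 — remaining eigenvalues from the quadratic λ² - 16λ + 61 = 0:
  Δ = 16² - 4·61 = 256 - 244 = 12,  λ = (16 ± √12)/2 = (16 ± 3.4641)/2 ≈ 9.7321 or 6.2679.
  Sorted: λ_1 = 9.7321,  λ_2 = 6.2679,  λ_3 = 5  (check: sum = 21 = tr ✓).

Step 4 — unit eigenvector for λ_1 ≈ 9.7321: v spans the null space of (Sigma - λ_1 I), whose rows are
  r_1 = (-3.7321, 0, -1),  r_2 = (0, -2.7321, 2),  r_3 = (-1, 2, -1.7321).
  v is orthogonal to every row, so take v ∝ r_1 × r_2 = ((0)·(2) - (-1)·(-2.7321), (-1)·(0) - (-3.7321)·(2), (-3.7321)·(-2.7321) - (0)·(0)) ≈ (-2.7321, 7.4641, 10.1962).
  Rescale (multiply by -1 so the first nonzero entry is positive): u = (2.7321, -7.4641, -10.1962).
  ||u|| = √((2.7321)² + (-7.4641)² + (-10.1962)²) = √(167.1384) ≈ 12.9282,  v_1 = u/||u|| ≈ (0.2113, -0.5774, -0.7887) (||v_1|| = 1).

λ_1 = 9.7321,  λ_2 = 6.2679,  λ_3 = 5;  v_1 ≈ (0.2113, -0.5774, -0.7887)


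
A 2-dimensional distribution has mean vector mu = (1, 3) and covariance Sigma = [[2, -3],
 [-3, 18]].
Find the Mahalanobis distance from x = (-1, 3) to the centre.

Step 1 — centre the observation: (x - mu) = (-2, 0).

Step 2 — invert Sigma. det(Sigma) = 2·18 - (-3)² = 27.
  Sigma^{-1} = (1/det) · [[d, -b], [-b, a]] = [[0.6667, 0.1111],
 [0.1111, 0.0741]].

Step 3 — form the quadratic (x - mu)^T · Sigma^{-1} · (x - mu):
  Sigma^{-1} · (x - mu) = (-1.3333, -0.2222).
  (x - mu)^T · [Sigma^{-1} · (x - mu)] = (-2)·(-1.3333) + (0)·(-0.2222) = 2.6667.

Step 4 — take square root: d = √(2.6667) ≈ 1.633.

d(x, mu) = √(2.6667) ≈ 1.633


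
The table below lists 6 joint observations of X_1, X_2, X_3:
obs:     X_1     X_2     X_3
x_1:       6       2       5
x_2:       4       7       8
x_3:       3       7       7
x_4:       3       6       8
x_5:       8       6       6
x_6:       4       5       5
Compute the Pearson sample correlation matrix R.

Step 1 — column means:
  mean(X_1) = (6 + 4 + 3 + 3 + 8 + 4) / 6 = 28/6 = 4.6667
  mean(X_2) = (2 + 7 + 7 + 6 + 6 + 5) / 6 = 33/6 = 5.5
  mean(X_3) = (5 + 8 + 7 + 8 + 6 + 5) / 6 = 39/6 = 6.5

Step 2 — sample variances and covariances s[i,j] = (1/(n-1)) · Σ_k (x_{k,i} - mean_i) · (x_{k,j} - mean_j), with n-1 = 5:
  s[X_1,X_1] = ((1.3333)·(1.3333) + (-0.6667)·(-0.6667) + (-1.6667)·(-1.6667) + (-1.6667)·(-1.6667) + (3.3333)·(3.3333) + (-0.6667)·(-0.6667)) / 5 = 19.3333/5 = 3.8667
  s[X_1,X_2] = ((1.3333)·(-3.5) + (-0.6667)·(1.5) + (-1.6667)·(1.5) + (-1.6667)·(0.5) + (3.3333)·(0.5) + (-0.6667)·(-0.5)) / 5 = -7/5 = -1.4
  s[X_1,X_3] = ((1.3333)·(-1.5) + (-0.6667)·(1.5) + (-1.6667)·(0.5) + (-1.6667)·(1.5) + (3.3333)·(-0.5) + (-0.6667)·(-1.5)) / 5 = -7/5 = -1.4
  s[X_2,X_2] = ((-3.5)·(-3.5) + (1.5)·(1.5) + (1.5)·(1.5) + (0.5)·(0.5) + (0.5)·(0.5) + (-0.5)·(-0.5)) / 5 = 17.5/5 = 3.5
  s[X_2,X_3] = ((-3.5)·(-1.5) + (1.5)·(1.5) + (1.5)·(0.5) + (0.5)·(1.5) + (0.5)·(-0.5) + (-0.5)·(-1.5)) / 5 = 9.5/5 = 1.9
  s[X_3,X_3] = ((-1.5)·(-1.5) + (1.5)·(1.5) + (0.5)·(0.5) + (1.5)·(1.5) + (-0.5)·(-0.5) + (-1.5)·(-1.5)) / 5 = 9.5/5 = 1.9
  Sample standard deviations s_i = √(s[i,i]):
  s(X_1) = √(3.8667) = 1.9664
  s(X_2) = √(3.5) = 1.8708
  s(X_3) = √(1.9) = 1.3784

Step 3 — r_{ij} = s_{ij} / (s_i · s_j):
  r[X_1,X_1] = 1 (diagonal).
  r[X_1,X_2] = -1.4 / (1.9664 · 1.8708) = -1.4 / 3.6788 = -0.3806
  r[X_1,X_3] = -1.4 / (1.9664 · 1.3784) = -1.4 / 2.7105 = -0.5165
  r[X_2,X_2] = 1 (diagonal).
  r[X_2,X_3] = 1.9 / (1.8708 · 1.3784) = 1.9 / 2.5788 = 0.7368
  r[X_3,X_3] = 1 (diagonal).

R is symmetric with unit diagonal. Assembling:

R = [[1, -0.3806, -0.5165],
 [-0.3806, 1, 0.7368],
 [-0.5165, 0.7368, 1]]


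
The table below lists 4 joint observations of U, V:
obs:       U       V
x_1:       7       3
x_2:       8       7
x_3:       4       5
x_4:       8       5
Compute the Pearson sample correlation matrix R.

Step 1 — column means:
  mean(U) = (7 + 8 + 4 + 8) / 4 = 27/4 = 6.75
  mean(V) = (3 + 7 + 5 + 5) / 4 = 20/4 = 5

Step 2 — sample variances and covariances s[i,j] = (1/(n-1)) · Σ_k (x_{k,i} - mean_i) · (x_{k,j} - mean_j), with n-1 = 3:
  s[U,U] = ((0.25)·(0.25) + (1.25)·(1.25) + (-2.75)·(-2.75) + (1.25)·(1.25)) / 3 = 10.75/3 = 3.5833
  s[U,V] = ((0.25)·(-2) + (1.25)·(2) + (-2.75)·(0) + (1.25)·(0)) / 3 = 2/3 = 0.6667
  s[V,V] = ((-2)·(-2) + (2)·(2) + (0)·(0) + (0)·(0)) / 3 = 8/3 = 2.6667
  Sample standard deviations s_i = √(s[i,i]):
  s(U) = √(3.5833) = 1.893
  s(V) = √(2.6667) = 1.633

Step 3 — r_{ij} = s_{ij} / (s_i · s_j):
  r[U,U] = 1 (diagonal).
  r[U,V] = 0.6667 / (1.893 · 1.633) = 0.6667 / 3.0912 = 0.2157
  r[V,V] = 1 (diagonal).

R is symmetric with unit diagonal. Assembling:

R = [[1, 0.2157],
 [0.2157, 1]]


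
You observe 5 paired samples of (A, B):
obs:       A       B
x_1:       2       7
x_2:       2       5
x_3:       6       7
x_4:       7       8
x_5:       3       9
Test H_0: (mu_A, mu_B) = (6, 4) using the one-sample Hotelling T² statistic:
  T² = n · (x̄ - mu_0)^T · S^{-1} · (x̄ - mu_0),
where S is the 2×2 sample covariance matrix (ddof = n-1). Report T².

Step 1 — sample mean vector:
  mean(A) = (2 + 2 + 6 + 7 + 3) / 5 = 20/5 = 4
  mean(B) = (7 + 5 + 7 + 8 + 9) / 5 = 36/5 = 7.2
  x̄ = (4, 7.2),  deviation x̄ - mu_0 = (4, 7.2) - (6, 4) = (-2, 3.2).

Step 2 — sample covariance matrix, S[i,j] = (1/(n-1)) · Σ_k (x_{k,i} - mean_i) · (x_{k,j} - mean_j), divisor n-1 = 4:
  S[A,A] = ((-2)·(-2) + (-2)·(-2) + (2)·(2) + (3)·(3) + (-1)·(-1)) / 4 = 22/4 = 5.5
  S[A,B] = ((-2)·(-0.2) + (-2)·(-2.2) + (2)·(-0.2) + (3)·(0.8) + (-1)·(1.8)) / 4 = 5/4 = 1.25
  S[B,B] = ((-0.2)·(-0.2) + (-2.2)·(-2.2) + (-0.2)·(-0.2) + (0.8)·(0.8) + (1.8)·(1.8)) / 4 = 8.8/4 = 2.2
  S = [[5.5, 1.25],
 [1.25, 2.2]].

Step 3 — invert S. det(S) = 5.5·2.2 - (1.25)² = 10.5375.
  S^{-1} = (1/det) · [[d, -b], [-b, a]] = [[0.2088, -0.1186],
 [-0.1186, 0.5219]].

Step 4 — quadratic form (x̄ - mu_0)^T · S^{-1} · (x̄ - mu_0):
  S^{-1} · (x̄ - mu_0) = (-0.7972, 1.9075),
  (x̄ - mu_0)^T · [...] = (-2)·(-0.7972) + (3.2)·(1.9075) = 7.6982.

Step 5 — scale by n: T² = 5 · 7.6982 = 38.4911.

T² ≈ 38.4911


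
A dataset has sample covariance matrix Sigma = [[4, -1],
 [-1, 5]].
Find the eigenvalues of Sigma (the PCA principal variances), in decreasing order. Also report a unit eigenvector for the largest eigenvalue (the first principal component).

Step 1 — characteristic polynomial of 2×2 Sigma:
  det(Sigma - λI) = λ² - trace · λ + det = 0.
  trace = 4 + 5 = 9, det = 4·5 - (-1)² = 19.
Step 2 — discriminant:
  Δ = trace² - 4·det = 81 - 76 = 5.
Step 3 — eigenvalues:
  λ = (trace ± √Δ)/2 = (9 ± 2.2361)/2,
  λ_1 = 5.618,  λ_2 = 3.382.

Step 4 — unit eigenvector for λ_1: solve (Sigma - λ_1 I)v = 0. First row:
  (4 - 5.618)·v_x + (-1)·v_y = 0, i.e. (-1.618)·v_x + (-1)·v_y = 0,
  so v ∝ (b, λ_1 - a) = (-1, 1.618); multiply by -1 so the first entry is positive: u = (1, -1.618).
  ||u|| = √((1)² + (-1.618)²) = √(3.618) ≈ 1.9021,
  v_1 = u/||u|| ≈ (0.5257, -0.8507) (||v_1|| = 1).

λ_1 = 5.618,  λ_2 = 3.382;  v_1 ≈ (0.5257, -0.8507)


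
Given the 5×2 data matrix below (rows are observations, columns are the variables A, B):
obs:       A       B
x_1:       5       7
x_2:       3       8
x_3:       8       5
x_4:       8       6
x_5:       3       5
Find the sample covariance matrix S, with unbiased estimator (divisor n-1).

Step 1 — column means:
  mean(A) = (5 + 3 + 8 + 8 + 3) / 5 = 27/5 = 5.4
  mean(B) = (7 + 8 + 5 + 6 + 5) / 5 = 31/5 = 6.2

Step 2 — sample covariance S[i,j] = (1/(n-1)) · Σ_k (x_{k,i} - mean_i) · (x_{k,j} - mean_j), with n-1 = 4.
  S[A,A] = ((-0.4)·(-0.4) + (-2.4)·(-2.4) + (2.6)·(2.6) + (2.6)·(2.6) + (-2.4)·(-2.4)) / 4 = 25.2/4 = 6.3
  S[A,B] = ((-0.4)·(0.8) + (-2.4)·(1.8) + (2.6)·(-1.2) + (2.6)·(-0.2) + (-2.4)·(-1.2)) / 4 = -5.4/4 = -1.35
  S[B,B] = ((0.8)·(0.8) + (1.8)·(1.8) + (-1.2)·(-1.2) + (-0.2)·(-0.2) + (-1.2)·(-1.2)) / 4 = 6.8/4 = 1.7

S is symmetric (S[j,i] = S[i,j]). Assembling:

S = [[6.3, -1.35],
 [-1.35, 1.7]]


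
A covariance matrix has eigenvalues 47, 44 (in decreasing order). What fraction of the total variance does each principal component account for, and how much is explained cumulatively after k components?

Step 1 — total variance = trace(Sigma) = Σ λ_i = 47 + 44 = 91.

Step 2 — fraction explained by component i = λ_i / Σ λ:
  PC1: 47/91 = 0.5165
  PC2: 44/91 = 0.4835

Step 3 — cumulative fraction after k components = (λ_1 + ... + λ_k) / Σ λ:
  k = 1: 47/91 = 0.5165
  k = 2: (47 + 44)/91 = 91/91 = 1

Summary (fraction, with percent):

explained: PC1 0.5165 (51.65%), PC2 0.4835 (48.35%);  cumulative: 0.5165, 1


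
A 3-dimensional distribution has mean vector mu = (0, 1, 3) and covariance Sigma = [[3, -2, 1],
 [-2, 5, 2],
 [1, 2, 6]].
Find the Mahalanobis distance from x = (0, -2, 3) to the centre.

Step 1 — centre the observation: (x - mu) = (0, -3, 0).

Step 2 — invert Sigma (cofactor / det for 3×3, or solve directly):
  Sigma^{-1} = [[0.6341, 0.3415, -0.2195],
 [0.3415, 0.4146, -0.1951],
 [-0.2195, -0.1951, 0.2683]].

Step 3 — form the quadratic (x - mu)^T · Sigma^{-1} · (x - mu):
  Sigma^{-1} · (x - mu) = (-1.0244, -1.2439, 0.5854).
  (x - mu)^T · [Sigma^{-1} · (x - mu)] = (0)·(-1.0244) + (-3)·(-1.2439) + (0)·(0.5854) = 3.7317.

Step 4 — take square root: d = √(3.7317) ≈ 1.9318.

d(x, mu) = √(3.7317) ≈ 1.9318


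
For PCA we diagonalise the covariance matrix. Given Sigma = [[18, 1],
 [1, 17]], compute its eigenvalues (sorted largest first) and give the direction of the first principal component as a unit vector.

Step 1 — characteristic polynomial of 2×2 Sigma:
  det(Sigma - λI) = λ² - trace · λ + det = 0.
  trace = 18 + 17 = 35, det = 18·17 - (1)² = 305.
Step 2 — discriminant:
  Δ = trace² - 4·det = 1225 - 1220 = 5.
Step 3 — eigenvalues:
  λ = (trace ± √Δ)/2 = (35 ± 2.2361)/2,
  λ_1 = 18.618,  λ_2 = 16.382.

Step 4 — unit eigenvector for λ_1: solve (Sigma - λ_1 I)v = 0. First row:
  (18 - 18.618)·v_x + (1)·v_y = 0, i.e. (-0.618)·v_x + (1)·v_y = 0,
  so v ∝ (b, λ_1 - a) = (1, 0.618) = u.
  ||u|| = √((1)² + (0.618)²) = √(1.382) ≈ 1.1756,
  v_1 = u/||u|| ≈ (0.8507, 0.5257) (||v_1|| = 1).

λ_1 = 18.618,  λ_2 = 16.382;  v_1 ≈ (0.8507, 0.5257)


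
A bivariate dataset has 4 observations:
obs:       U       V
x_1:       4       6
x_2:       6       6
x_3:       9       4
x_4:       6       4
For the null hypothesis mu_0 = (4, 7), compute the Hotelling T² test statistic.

Step 1 — sample mean vector:
  mean(U) = (4 + 6 + 9 + 6) / 4 = 25/4 = 6.25
  mean(V) = (6 + 6 + 4 + 4) / 4 = 20/4 = 5
  x̄ = (6.25, 5),  deviation x̄ - mu_0 = (6.25, 5) - (4, 7) = (2.25, -2).

Step 2 — sample covariance matrix, S[i,j] = (1/(n-1)) · Σ_k (x_{k,i} - mean_i) · (x_{k,j} - mean_j), divisor n-1 = 3:
  S[U,U] = ((-2.25)·(-2.25) + (-0.25)·(-0.25) + (2.75)·(2.75) + (-0.25)·(-0.25)) / 3 = 12.75/3 = 4.25
  S[U,V] = ((-2.25)·(1) + (-0.25)·(1) + (2.75)·(-1) + (-0.25)·(-1)) / 3 = -5/3 = -1.6667
  S[V,V] = ((1)·(1) + (1)·(1) + (-1)·(-1) + (-1)·(-1)) / 3 = 4/3 = 1.3333
  S = [[4.25, -1.6667],
 [-1.6667, 1.3333]].

Step 3 — invert S. det(S) = 4.25·1.3333 - (-1.6667)² = 2.8889.
  S^{-1} = (1/det) · [[d, -b], [-b, a]] = [[0.4615, 0.5769],
 [0.5769, 1.4712]].

Step 4 — quadratic form (x̄ - mu_0)^T · S^{-1} · (x̄ - mu_0):
  S^{-1} · (x̄ - mu_0) = (-0.1154, -1.6442),
  (x̄ - mu_0)^T · [...] = (2.25)·(-0.1154) + (-2)·(-1.6442) = 3.0288.

Step 5 — scale by n: T² = 4 · 3.0288 = 12.1154.

T² ≈ 12.1154


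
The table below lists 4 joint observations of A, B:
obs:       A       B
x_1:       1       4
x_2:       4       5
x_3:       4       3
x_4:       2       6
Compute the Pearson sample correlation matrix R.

Step 1 — column means:
  mean(A) = (1 + 4 + 4 + 2) / 4 = 11/4 = 2.75
  mean(B) = (4 + 5 + 3 + 6) / 4 = 18/4 = 4.5

Step 2 — sample variances and covariances s[i,j] = (1/(n-1)) · Σ_k (x_{k,i} - mean_i) · (x_{k,j} - mean_j), with n-1 = 3:
  s[A,A] = ((-1.75)·(-1.75) + (1.25)·(1.25) + (1.25)·(1.25) + (-0.75)·(-0.75)) / 3 = 6.75/3 = 2.25
  s[A,B] = ((-1.75)·(-0.5) + (1.25)·(0.5) + (1.25)·(-1.5) + (-0.75)·(1.5)) / 3 = -1.5/3 = -0.5
  s[B,B] = ((-0.5)·(-0.5) + (0.5)·(0.5) + (-1.5)·(-1.5) + (1.5)·(1.5)) / 3 = 5/3 = 1.6667
  Sample standard deviations s_i = √(s[i,i]):
  s(A) = √(2.25) = 1.5
  s(B) = √(1.6667) = 1.291

Step 3 — r_{ij} = s_{ij} / (s_i · s_j):
  r[A,A] = 1 (diagonal).
  r[A,B] = -0.5 / (1.5 · 1.291) = -0.5 / 1.9365 = -0.2582
  r[B,B] = 1 (diagonal).

R is symmetric with unit diagonal. Assembling:

R = [[1, -0.2582],
 [-0.2582, 1]]


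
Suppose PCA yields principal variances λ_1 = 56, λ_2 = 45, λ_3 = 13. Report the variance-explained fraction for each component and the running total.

Step 1 — total variance = trace(Sigma) = Σ λ_i = 56 + 45 + 13 = 114.

Step 2 — fraction explained by component i = λ_i / Σ λ:
  PC1: 56/114 = 0.4912
  PC2: 45/114 = 0.3947
  PC3: 13/114 = 0.114

Step 3 — cumulative fraction after k components = (λ_1 + ... + λ_k) / Σ λ:
  k = 1: 56/114 = 0.4912
  k = 2: (56 + 45)/114 = 101/114 = 0.886
  k = 3: (56 + 45 + 13)/114 = 114/114 = 1

Summary (fraction, with percent):

explained: PC1 0.4912 (49.12%), PC2 0.3947 (39.47%), PC3 0.114 (11.4%);  cumulative: 0.4912, 0.886, 1


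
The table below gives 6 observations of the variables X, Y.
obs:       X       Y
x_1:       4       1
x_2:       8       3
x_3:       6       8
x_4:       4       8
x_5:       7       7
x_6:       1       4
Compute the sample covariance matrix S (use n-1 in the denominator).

Step 1 — column means:
  mean(X) = (4 + 8 + 6 + 4 + 7 + 1) / 6 = 30/6 = 5
  mean(Y) = (1 + 3 + 8 + 8 + 7 + 4) / 6 = 31/6 = 5.1667

Step 2 — sample covariance S[i,j] = (1/(n-1)) · Σ_k (x_{k,i} - mean_i) · (x_{k,j} - mean_j), with n-1 = 5.
  S[X,X] = ((-1)·(-1) + (3)·(3) + (1)·(1) + (-1)·(-1) + (2)·(2) + (-4)·(-4)) / 5 = 32/5 = 6.4
  S[X,Y] = ((-1)·(-4.1667) + (3)·(-2.1667) + (1)·(2.8333) + (-1)·(2.8333) + (2)·(1.8333) + (-4)·(-1.1667)) / 5 = 6/5 = 1.2
  S[Y,Y] = ((-4.1667)·(-4.1667) + (-2.1667)·(-2.1667) + (2.8333)·(2.8333) + (2.8333)·(2.8333) + (1.8333)·(1.8333) + (-1.1667)·(-1.1667)) / 5 = 42.8333/5 = 8.5667

S is symmetric (S[j,i] = S[i,j]). Assembling:

S = [[6.4, 1.2],
 [1.2, 8.5667]]


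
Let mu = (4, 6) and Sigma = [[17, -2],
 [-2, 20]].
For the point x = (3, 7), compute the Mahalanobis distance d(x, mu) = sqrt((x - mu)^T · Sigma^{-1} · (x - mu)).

Step 1 — centre the observation: (x - mu) = (-1, 1).

Step 2 — invert Sigma. det(Sigma) = 17·20 - (-2)² = 336.
  Sigma^{-1} = (1/det) · [[d, -b], [-b, a]] = [[0.0595, 0.006],
 [0.006, 0.0506]].

Step 3 — form the quadratic (x - mu)^T · Sigma^{-1} · (x - mu):
  Sigma^{-1} · (x - mu) = (-0.0536, 0.0446).
  (x - mu)^T · [Sigma^{-1} · (x - mu)] = (-1)·(-0.0536) + (1)·(0.0446) = 0.0982.

Step 4 — take square root: d = √(0.0982) ≈ 0.3134.

d(x, mu) = √(0.0982) ≈ 0.3134


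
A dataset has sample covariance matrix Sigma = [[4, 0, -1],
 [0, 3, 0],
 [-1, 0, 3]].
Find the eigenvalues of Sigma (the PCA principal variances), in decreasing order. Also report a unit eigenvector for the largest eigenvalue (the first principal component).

Step 1 — characteristic polynomial p(λ) = det(λI - Sigma) = λ³ - tr·λ² + c_1·λ - det, where tr = trace, c_1 = sum of the principal 2×2 minors, det = det(Sigma):
  tr = 4 + 3 + 3 = 10,
  c_1 = (4·3 - (0)²) + (4·3 - (-1)²) + (3·3 - (0)²) = 12 + 11 + 9 = 32,
  det = 4·(3·3 - (0)²) - (0)·((0)·3 - (0)·(-1)) + (-1)·((0)·(0) - 3·(-1)) = 4·(9) - (0)·(0) + (-1)·(3) = 33.
  So p(λ) = λ³ - 10λ² + 32λ - 33.
Step 2 — look for an integer root (rational root theorem: any rational root is an integer divisor of 33). Testing λ = 3:
  p(3) = 27 - 90 + 96 - 33 = 0  ✓
  Dividing out (λ - 3): p(λ) = (λ - 3)(λ² - 7λ + 11).
Step 3 — remaining eigenvalues from the quadratic λ² - 7λ + 11 = 0:
  Δ = 7² - 4·11 = 49 - 44 = 5,  λ = (7 ± √5)/2 = (7 ± 2.2361)/2 ≈ 4.618 or 2.382.
  Sorted: λ_1 = 4.618,  λ_2 = 3,  λ_3 = 2.382  (check: sum = 10 = tr ✓).

Step 4 — unit eigenvector for λ_1 ≈ 4.618: v spans the null space of (Sigma - λ_1 I), whose rows are
  r_1 = (-0.618, 0, -1),  r_2 = (0, -1.618, 0),  r_3 = (-1, 0, -1.618).
  v is orthogonal to every row, so take v ∝ r_1 × r_2 = ((0)·(0) - (-1)·(-1.618), (-1)·(0) - (-0.618)·(0), (-0.618)·(-1.618) - (0)·(0)) ≈ (-1.618, 0, 1).
  Rescale (multiply by -1 so the first nonzero entry is positive): u = (1.618, 0, -1).
  ||u|| = √((1.618)² + (0)² + (-1)²) = √(3.618) ≈ 1.9021,  v_1 = u/||u|| ≈ (0.8507, 0, -0.5257) (||v_1|| = 1).

λ_1 = 4.618,  λ_2 = 3,  λ_3 = 2.382;  v_1 ≈ (0.8507, 0, -0.5257)


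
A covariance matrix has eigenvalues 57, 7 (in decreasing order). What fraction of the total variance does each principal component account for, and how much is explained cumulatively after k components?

Step 1 — total variance = trace(Sigma) = Σ λ_i = 57 + 7 = 64.

Step 2 — fraction explained by component i = λ_i / Σ λ:
  PC1: 57/64 = 0.8906
  PC2: 7/64 = 0.1094

Step 3 — cumulative fraction after k components = (λ_1 + ... + λ_k) / Σ λ:
  k = 1: 57/64 = 0.8906
  k = 2: (57 + 7)/64 = 64/64 = 1

Summary (fraction, with percent):

explained: PC1 0.8906 (89.06%), PC2 0.1094 (10.94%);  cumulative: 0.8906, 1


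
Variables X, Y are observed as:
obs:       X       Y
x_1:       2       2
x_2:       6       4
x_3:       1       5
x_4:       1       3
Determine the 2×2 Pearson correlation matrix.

Step 1 — column means:
  mean(X) = (2 + 6 + 1 + 1) / 4 = 10/4 = 2.5
  mean(Y) = (2 + 4 + 5 + 3) / 4 = 14/4 = 3.5

Step 2 — sample variances and covariances s[i,j] = (1/(n-1)) · Σ_k (x_{k,i} - mean_i) · (x_{k,j} - mean_j), with n-1 = 3:
  s[X,X] = ((-0.5)·(-0.5) + (3.5)·(3.5) + (-1.5)·(-1.5) + (-1.5)·(-1.5)) / 3 = 17/3 = 5.6667
  s[X,Y] = ((-0.5)·(-1.5) + (3.5)·(0.5) + (-1.5)·(1.5) + (-1.5)·(-0.5)) / 3 = 1/3 = 0.3333
  s[Y,Y] = ((-1.5)·(-1.5) + (0.5)·(0.5) + (1.5)·(1.5) + (-0.5)·(-0.5)) / 3 = 5/3 = 1.6667
  Sample standard deviations s_i = √(s[i,i]):
  s(X) = √(5.6667) = 2.3805
  s(Y) = √(1.6667) = 1.291

Step 3 — r_{ij} = s_{ij} / (s_i · s_j):
  r[X,X] = 1 (diagonal).
  r[X,Y] = 0.3333 / (2.3805 · 1.291) = 0.3333 / 3.0732 = 0.1085
  r[Y,Y] = 1 (diagonal).

R is symmetric with unit diagonal. Assembling:

R = [[1, 0.1085],
 [0.1085, 1]]


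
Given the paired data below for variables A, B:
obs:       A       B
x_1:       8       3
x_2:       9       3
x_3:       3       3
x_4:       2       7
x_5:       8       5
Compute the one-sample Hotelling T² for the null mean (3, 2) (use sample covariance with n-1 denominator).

Step 1 — sample mean vector:
  mean(A) = (8 + 9 + 3 + 2 + 8) / 5 = 30/5 = 6
  mean(B) = (3 + 3 + 3 + 7 + 5) / 5 = 21/5 = 4.2
  x̄ = (6, 4.2),  deviation x̄ - mu_0 = (6, 4.2) - (3, 2) = (3, 2.2).

Step 2 — sample covariance matrix, S[i,j] = (1/(n-1)) · Σ_k (x_{k,i} - mean_i) · (x_{k,j} - mean_j), divisor n-1 = 4:
  S[A,A] = ((2)·(2) + (3)·(3) + (-3)·(-3) + (-4)·(-4) + (2)·(2)) / 4 = 42/4 = 10.5
  S[A,B] = ((2)·(-1.2) + (3)·(-1.2) + (-3)·(-1.2) + (-4)·(2.8) + (2)·(0.8)) / 4 = -12/4 = -3
  S[B,B] = ((-1.2)·(-1.2) + (-1.2)·(-1.2) + (-1.2)·(-1.2) + (2.8)·(2.8) + (0.8)·(0.8)) / 4 = 12.8/4 = 3.2
  S = [[10.5, -3],
 [-3, 3.2]].

Step 3 — invert S. det(S) = 10.5·3.2 - (-3)² = 24.6.
  S^{-1} = (1/det) · [[d, -b], [-b, a]] = [[0.1301, 0.122],
 [0.122, 0.4268]].

Step 4 — quadratic form (x̄ - mu_0)^T · S^{-1} · (x̄ - mu_0):
  S^{-1} · (x̄ - mu_0) = (0.6585, 1.3049),
  (x̄ - mu_0)^T · [...] = (3)·(0.6585) + (2.2)·(1.3049) = 4.8463.

Step 5 — scale by n: T² = 5 · 4.8463 = 24.2317.

T² ≈ 24.2317


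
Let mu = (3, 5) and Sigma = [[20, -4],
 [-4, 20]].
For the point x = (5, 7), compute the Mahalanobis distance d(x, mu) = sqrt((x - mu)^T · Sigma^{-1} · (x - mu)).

Step 1 — centre the observation: (x - mu) = (2, 2).

Step 2 — invert Sigma. det(Sigma) = 20·20 - (-4)² = 384.
  Sigma^{-1} = (1/det) · [[d, -b], [-b, a]] = [[0.0521, 0.0104],
 [0.0104, 0.0521]].

Step 3 — form the quadratic (x - mu)^T · Sigma^{-1} · (x - mu):
  Sigma^{-1} · (x - mu) = (0.125, 0.125).
  (x - mu)^T · [Sigma^{-1} · (x - mu)] = (2)·(0.125) + (2)·(0.125) = 0.5.

Step 4 — take square root: d = √(0.5) ≈ 0.7071.

d(x, mu) = √(0.5) ≈ 0.7071


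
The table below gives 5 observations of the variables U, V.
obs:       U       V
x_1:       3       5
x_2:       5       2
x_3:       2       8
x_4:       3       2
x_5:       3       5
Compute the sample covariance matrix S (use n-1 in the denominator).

Step 1 — column means:
  mean(U) = (3 + 5 + 2 + 3 + 3) / 5 = 16/5 = 3.2
  mean(V) = (5 + 2 + 8 + 2 + 5) / 5 = 22/5 = 4.4

Step 2 — sample covariance S[i,j] = (1/(n-1)) · Σ_k (x_{k,i} - mean_i) · (x_{k,j} - mean_j), with n-1 = 4.
  S[U,U] = ((-0.2)·(-0.2) + (1.8)·(1.8) + (-1.2)·(-1.2) + (-0.2)·(-0.2) + (-0.2)·(-0.2)) / 4 = 4.8/4 = 1.2
  S[U,V] = ((-0.2)·(0.6) + (1.8)·(-2.4) + (-1.2)·(3.6) + (-0.2)·(-2.4) + (-0.2)·(0.6)) / 4 = -8.4/4 = -2.1
  S[V,V] = ((0.6)·(0.6) + (-2.4)·(-2.4) + (3.6)·(3.6) + (-2.4)·(-2.4) + (0.6)·(0.6)) / 4 = 25.2/4 = 6.3

S is symmetric (S[j,i] = S[i,j]). Assembling:

S = [[1.2, -2.1],
 [-2.1, 6.3]]


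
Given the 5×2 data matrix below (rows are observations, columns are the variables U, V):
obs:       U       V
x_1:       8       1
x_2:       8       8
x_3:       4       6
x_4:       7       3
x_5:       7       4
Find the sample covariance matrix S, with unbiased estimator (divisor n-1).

Step 1 — column means:
  mean(U) = (8 + 8 + 4 + 7 + 7) / 5 = 34/5 = 6.8
  mean(V) = (1 + 8 + 6 + 3 + 4) / 5 = 22/5 = 4.4

Step 2 — sample covariance S[i,j] = (1/(n-1)) · Σ_k (x_{k,i} - mean_i) · (x_{k,j} - mean_j), with n-1 = 4.
  S[U,U] = ((1.2)·(1.2) + (1.2)·(1.2) + (-2.8)·(-2.8) + (0.2)·(0.2) + (0.2)·(0.2)) / 4 = 10.8/4 = 2.7
  S[U,V] = ((1.2)·(-3.4) + (1.2)·(3.6) + (-2.8)·(1.6) + (0.2)·(-1.4) + (0.2)·(-0.4)) / 4 = -4.6/4 = -1.15
  S[V,V] = ((-3.4)·(-3.4) + (3.6)·(3.6) + (1.6)·(1.6) + (-1.4)·(-1.4) + (-0.4)·(-0.4)) / 4 = 29.2/4 = 7.3

S is symmetric (S[j,i] = S[i,j]). Assembling:

S = [[2.7, -1.15],
 [-1.15, 7.3]]


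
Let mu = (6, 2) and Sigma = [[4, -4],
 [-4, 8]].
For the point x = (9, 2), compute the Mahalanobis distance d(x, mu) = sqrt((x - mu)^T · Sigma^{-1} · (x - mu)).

Step 1 — centre the observation: (x - mu) = (3, 0).

Step 2 — invert Sigma. det(Sigma) = 4·8 - (-4)² = 16.
  Sigma^{-1} = (1/det) · [[d, -b], [-b, a]] = [[0.5, 0.25],
 [0.25, 0.25]].

Step 3 — form the quadratic (x - mu)^T · Sigma^{-1} · (x - mu):
  Sigma^{-1} · (x - mu) = (1.5, 0.75).
  (x - mu)^T · [Sigma^{-1} · (x - mu)] = (3)·(1.5) + (0)·(0.75) = 4.5.

Step 4 — take square root: d = √(4.5) ≈ 2.1213.

d(x, mu) = √(4.5) ≈ 2.1213


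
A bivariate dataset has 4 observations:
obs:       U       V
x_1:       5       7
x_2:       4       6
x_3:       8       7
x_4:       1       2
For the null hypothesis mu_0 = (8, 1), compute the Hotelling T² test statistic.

Step 1 — sample mean vector:
  mean(U) = (5 + 4 + 8 + 1) / 4 = 18/4 = 4.5
  mean(V) = (7 + 6 + 7 + 2) / 4 = 22/4 = 5.5
  x̄ = (4.5, 5.5),  deviation x̄ - mu_0 = (4.5, 5.5) - (8, 1) = (-3.5, 4.5).

Step 2 — sample covariance matrix, S[i,j] = (1/(n-1)) · Σ_k (x_{k,i} - mean_i) · (x_{k,j} - mean_j), divisor n-1 = 3:
  S[U,U] = ((0.5)·(0.5) + (-0.5)·(-0.5) + (3.5)·(3.5) + (-3.5)·(-3.5)) / 3 = 25/3 = 8.3333
  S[U,V] = ((0.5)·(1.5) + (-0.5)·(0.5) + (3.5)·(1.5) + (-3.5)·(-3.5)) / 3 = 18/3 = 6
  S[V,V] = ((1.5)·(1.5) + (0.5)·(0.5) + (1.5)·(1.5) + (-3.5)·(-3.5)) / 3 = 17/3 = 5.6667
  S = [[8.3333, 6],
 [6, 5.6667]].

Step 3 — invert S. det(S) = 8.3333·5.6667 - (6)² = 11.2222.
  S^{-1} = (1/det) · [[d, -b], [-b, a]] = [[0.505, -0.5347],
 [-0.5347, 0.7426]].

Step 4 — quadratic form (x̄ - mu_0)^T · S^{-1} · (x̄ - mu_0):
  S^{-1} · (x̄ - mu_0) = (-4.1733, 5.2129),
  (x̄ - mu_0)^T · [...] = (-3.5)·(-4.1733) + (4.5)·(5.2129) = 38.0644.

Step 5 — scale by n: T² = 4 · 38.0644 = 152.2574.

T² ≈ 152.2574


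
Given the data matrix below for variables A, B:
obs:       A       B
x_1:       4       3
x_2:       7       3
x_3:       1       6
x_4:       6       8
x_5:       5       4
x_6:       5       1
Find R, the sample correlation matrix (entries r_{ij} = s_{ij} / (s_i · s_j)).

Step 1 — column means:
  mean(A) = (4 + 7 + 1 + 6 + 5 + 5) / 6 = 28/6 = 4.6667
  mean(B) = (3 + 3 + 6 + 8 + 4 + 1) / 6 = 25/6 = 4.1667

Step 2 — sample variances and covariances s[i,j] = (1/(n-1)) · Σ_k (x_{k,i} - mean_i) · (x_{k,j} - mean_j), with n-1 = 5:
  s[A,A] = ((-0.6667)·(-0.6667) + (2.3333)·(2.3333) + (-3.6667)·(-3.6667) + (1.3333)·(1.3333) + (0.3333)·(0.3333) + (0.3333)·(0.3333)) / 5 = 21.3333/5 = 4.2667
  s[A,B] = ((-0.6667)·(-1.1667) + (2.3333)·(-1.1667) + (-3.6667)·(1.8333) + (1.3333)·(3.8333) + (0.3333)·(-0.1667) + (0.3333)·(-3.1667)) / 5 = -4.6667/5 = -0.9333
  s[B,B] = ((-1.1667)·(-1.1667) + (-1.1667)·(-1.1667) + (1.8333)·(1.8333) + (3.8333)·(3.8333) + (-0.1667)·(-0.1667) + (-3.1667)·(-3.1667)) / 5 = 30.8333/5 = 6.1667
  Sample standard deviations s_i = √(s[i,i]):
  s(A) = √(4.2667) = 2.0656
  s(B) = √(6.1667) = 2.4833

Step 3 — r_{ij} = s_{ij} / (s_i · s_j):
  r[A,A] = 1 (diagonal).
  r[A,B] = -0.9333 / (2.0656 · 2.4833) = -0.9333 / 5.1294 = -0.182
  r[B,B] = 1 (diagonal).

R is symmetric with unit diagonal. Assembling:

R = [[1, -0.182],
 [-0.182, 1]]


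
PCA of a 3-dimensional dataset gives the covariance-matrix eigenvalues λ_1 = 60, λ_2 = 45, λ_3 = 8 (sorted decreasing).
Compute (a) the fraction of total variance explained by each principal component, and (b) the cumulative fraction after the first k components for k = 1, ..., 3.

Step 1 — total variance = trace(Sigma) = Σ λ_i = 60 + 45 + 8 = 113.

Step 2 — fraction explained by component i = λ_i / Σ λ:
  PC1: 60/113 = 0.531
  PC2: 45/113 = 0.3982
  PC3: 8/113 = 0.0708

Step 3 — cumulative fraction after k components = (λ_1 + ... + λ_k) / Σ λ:
  k = 1: 60/113 = 0.531
  k = 2: (60 + 45)/113 = 105/113 = 0.9292
  k = 3: (60 + 45 + 8)/113 = 113/113 = 1

Summary (fraction, with percent):

explained: PC1 0.531 (53.1%), PC2 0.3982 (39.82%), PC3 0.0708 (7.08%);  cumulative: 0.531, 0.9292, 1


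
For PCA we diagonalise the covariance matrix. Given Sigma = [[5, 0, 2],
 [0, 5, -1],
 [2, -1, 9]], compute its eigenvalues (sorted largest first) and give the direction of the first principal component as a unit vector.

Step 1 — characteristic polynomial p(λ) = det(λI - Sigma) = λ³ - tr·λ² + c_1·λ - det, where tr = trace, c_1 = sum of the principal 2×2 minors, det = det(Sigma):
  tr = 5 + 5 + 9 = 19,
  c_1 = (5·5 - (0)²) + (5·9 - (2)²) + (5·9 - (-1)²) = 25 + 41 + 44 = 110,
  det = 5·(5·9 - (-1)²) - (0)·((0)·9 - (-1)·(2)) + (2)·((0)·(-1) - 5·(2)) = 5·(44) - (0)·(2) + (2)·(-10) = 200.
  So p(λ) = λ³ - 19λ² + 110λ - 200.
Step 2 — look for an integer root (rational root theorem: any rational root is an integer divisor of 200). Testing λ = 4:
  p(4) = 64 - 304 + 440 - 200 = 0  ✓
  Dividing out (λ - 4): p(λ) = (λ - 4)(λ² - 15λ + 50).
Step 3 — remaining eigenvalues from the quadratic λ² - 15λ + 50 = 0:
  Δ = 15² - 4·50 = 225 - 200 = 25,  λ = (15 ± √25)/2 = (15 ± 5)/2 = 10 or 5.
  Sorted: λ_1 = 10,  λ_2 = 5,  λ_3 = 4  (check: sum = 19 = tr ✓).

Step 4 — unit eigenvector for λ_1 = 10: v spans the null space of (Sigma - λ_1 I), whose rows are
  r_1 = (-5, 0, 2),  r_2 = (0, -5, -1),  r_3 = (2, -1, -1).
  v is orthogonal to every row, so take v ∝ r_1 × r_2 = ((0)·(-1) - (2)·(-5), (2)·(0) - (-5)·(-1), (-5)·(-5) - (0)·(0)) = (10, -5, 25).
  Rescale (divide by 5): u = (2, -1, 5).
  ||u|| = √((2)² + (-1)² + (5)²) = √(30) ≈ 5.4772,  v_1 = u/||u|| ≈ (0.3651, -0.1826, 0.9129) (||v_1|| = 1).

λ_1 = 10,  λ_2 = 5,  λ_3 = 4;  v_1 ≈ (0.3651, -0.1826, 0.9129)


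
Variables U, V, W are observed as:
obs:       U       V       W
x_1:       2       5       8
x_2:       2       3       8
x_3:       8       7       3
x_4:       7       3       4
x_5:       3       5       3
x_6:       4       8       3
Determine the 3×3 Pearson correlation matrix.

Step 1 — column means:
  mean(U) = (2 + 2 + 8 + 7 + 3 + 4) / 6 = 26/6 = 4.3333
  mean(V) = (5 + 3 + 7 + 3 + 5 + 8) / 6 = 31/6 = 5.1667
  mean(W) = (8 + 8 + 3 + 4 + 3 + 3) / 6 = 29/6 = 4.8333

Step 2 — sample variances and covariances s[i,j] = (1/(n-1)) · Σ_k (x_{k,i} - mean_i) · (x_{k,j} - mean_j), with n-1 = 5:
  s[U,U] = ((-2.3333)·(-2.3333) + (-2.3333)·(-2.3333) + (3.6667)·(3.6667) + (2.6667)·(2.6667) + (-1.3333)·(-1.3333) + (-0.3333)·(-0.3333)) / 5 = 33.3333/5 = 6.6667
  s[U,V] = ((-2.3333)·(-0.1667) + (-2.3333)·(-2.1667) + (3.6667)·(1.8333) + (2.6667)·(-2.1667) + (-1.3333)·(-0.1667) + (-0.3333)·(2.8333)) / 5 = 5.6667/5 = 1.1333
  s[U,W] = ((-2.3333)·(3.1667) + (-2.3333)·(3.1667) + (3.6667)·(-1.8333) + (2.6667)·(-0.8333) + (-1.3333)·(-1.8333) + (-0.3333)·(-1.8333)) / 5 = -20.6667/5 = -4.1333
  s[V,V] = ((-0.1667)·(-0.1667) + (-2.1667)·(-2.1667) + (1.8333)·(1.8333) + (-2.1667)·(-2.1667) + (-0.1667)·(-0.1667) + (2.8333)·(2.8333)) / 5 = 20.8333/5 = 4.1667
  s[V,W] = ((-0.1667)·(3.1667) + (-2.1667)·(3.1667) + (1.8333)·(-1.8333) + (-2.1667)·(-0.8333) + (-0.1667)·(-1.8333) + (2.8333)·(-1.8333)) / 5 = -13.8333/5 = -2.7667
  s[W,W] = ((3.1667)·(3.1667) + (3.1667)·(3.1667) + (-1.8333)·(-1.8333) + (-0.8333)·(-0.8333) + (-1.8333)·(-1.8333) + (-1.8333)·(-1.8333)) / 5 = 30.8333/5 = 6.1667
  Sample standard deviations s_i = √(s[i,i]):
  s(U) = √(6.6667) = 2.582
  s(V) = √(4.1667) = 2.0412
  s(W) = √(6.1667) = 2.4833

Step 3 — r_{ij} = s_{ij} / (s_i · s_j):
  r[U,U] = 1 (diagonal).
  r[U,V] = 1.1333 / (2.582 · 2.0412) = 1.1333 / 5.2705 = 0.215
  r[U,W] = -4.1333 / (2.582 · 2.4833) = -4.1333 / 6.4118 = -0.6446
  r[V,V] = 1 (diagonal).
  r[V,W] = -2.7667 / (2.0412 · 2.4833) = -2.7667 / 5.069 = -0.5458
  r[W,W] = 1 (diagonal).

R is symmetric with unit diagonal. Assembling:

R = [[1, 0.215, -0.6446],
 [0.215, 1, -0.5458],
 [-0.6446, -0.5458, 1]]


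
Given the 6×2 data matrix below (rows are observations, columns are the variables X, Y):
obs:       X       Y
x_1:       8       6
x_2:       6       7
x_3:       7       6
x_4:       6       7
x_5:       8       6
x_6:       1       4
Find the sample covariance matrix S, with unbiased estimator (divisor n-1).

Step 1 — column means:
  mean(X) = (8 + 6 + 7 + 6 + 8 + 1) / 6 = 36/6 = 6
  mean(Y) = (6 + 7 + 6 + 7 + 6 + 4) / 6 = 36/6 = 6

Step 2 — sample covariance S[i,j] = (1/(n-1)) · Σ_k (x_{k,i} - mean_i) · (x_{k,j} - mean_j), with n-1 = 5.
  S[X,X] = ((2)·(2) + (0)·(0) + (1)·(1) + (0)·(0) + (2)·(2) + (-5)·(-5)) / 5 = 34/5 = 6.8
  S[X,Y] = ((2)·(0) + (0)·(1) + (1)·(0) + (0)·(1) + (2)·(0) + (-5)·(-2)) / 5 = 10/5 = 2
  S[Y,Y] = ((0)·(0) + (1)·(1) + (0)·(0) + (1)·(1) + (0)·(0) + (-2)·(-2)) / 5 = 6/5 = 1.2

S is symmetric (S[j,i] = S[i,j]). Assembling:

S = [[6.8, 2],
 [2, 1.2]]
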